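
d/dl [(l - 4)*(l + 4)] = 2*l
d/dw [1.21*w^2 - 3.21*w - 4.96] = 2.42*w - 3.21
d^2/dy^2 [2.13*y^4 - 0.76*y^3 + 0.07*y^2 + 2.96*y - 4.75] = 25.56*y^2 - 4.56*y + 0.14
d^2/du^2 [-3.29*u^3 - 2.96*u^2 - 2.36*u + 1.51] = -19.74*u - 5.92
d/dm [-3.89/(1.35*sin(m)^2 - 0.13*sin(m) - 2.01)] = (10.503*sin(m) - 0.5057)*cos(m)/(-1.35*sin(m)^2 + 0.13*sin(m) + 2.01)^2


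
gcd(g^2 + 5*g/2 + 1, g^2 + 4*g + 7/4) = g + 1/2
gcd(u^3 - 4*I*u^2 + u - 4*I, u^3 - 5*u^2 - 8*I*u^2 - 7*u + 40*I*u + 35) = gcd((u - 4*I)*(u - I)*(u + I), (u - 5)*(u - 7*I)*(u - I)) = u - I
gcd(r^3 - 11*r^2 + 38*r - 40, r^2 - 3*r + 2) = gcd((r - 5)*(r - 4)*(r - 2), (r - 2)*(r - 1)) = r - 2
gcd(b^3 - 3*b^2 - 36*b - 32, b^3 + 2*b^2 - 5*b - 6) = b + 1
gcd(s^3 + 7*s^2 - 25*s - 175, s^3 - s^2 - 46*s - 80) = s + 5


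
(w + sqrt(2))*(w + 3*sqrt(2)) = w^2 + 4*sqrt(2)*w + 6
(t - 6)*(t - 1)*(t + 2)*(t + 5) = t^4 - 33*t^2 - 28*t + 60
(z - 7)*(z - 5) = z^2 - 12*z + 35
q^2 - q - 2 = (q - 2)*(q + 1)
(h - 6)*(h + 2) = h^2 - 4*h - 12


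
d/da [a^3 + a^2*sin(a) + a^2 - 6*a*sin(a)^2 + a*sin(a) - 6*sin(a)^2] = a^2*cos(a) + 3*a^2 + 2*a*sin(a) - 6*a*sin(2*a) + a*cos(a) + 2*a - 6*sin(a)^2 + sin(a) - 6*sin(2*a)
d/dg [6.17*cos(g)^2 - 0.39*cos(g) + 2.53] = (0.39 - 12.34*cos(g))*sin(g)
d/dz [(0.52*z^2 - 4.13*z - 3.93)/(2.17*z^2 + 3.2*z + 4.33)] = (10.6261*z^2 + 21.5594*z - 5.3069)/(4.7089*z^4 + 13.888*z^3 + 29.0322*z^2 + 27.712*z + 18.7489)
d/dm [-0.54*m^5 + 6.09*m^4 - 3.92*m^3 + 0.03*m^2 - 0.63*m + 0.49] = -2.7*m^4 + 24.36*m^3 - 11.76*m^2 + 0.06*m - 0.63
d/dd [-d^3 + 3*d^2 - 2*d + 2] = -3*d^2 + 6*d - 2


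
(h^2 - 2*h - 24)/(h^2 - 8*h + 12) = (h + 4)/(h - 2)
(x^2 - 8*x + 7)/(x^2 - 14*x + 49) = (x - 1)/(x - 7)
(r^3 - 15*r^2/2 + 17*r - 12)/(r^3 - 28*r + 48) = (r - 3/2)/(r + 6)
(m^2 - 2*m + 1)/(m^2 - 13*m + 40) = (m^2 - 2*m + 1)/(m^2 - 13*m + 40)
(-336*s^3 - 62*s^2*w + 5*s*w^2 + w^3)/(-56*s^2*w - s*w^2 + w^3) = (6*s + w)/w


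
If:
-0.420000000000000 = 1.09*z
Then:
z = -0.39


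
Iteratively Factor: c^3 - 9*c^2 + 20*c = (c - 4)*(c^2 - 5*c) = (c - 5)*(c - 4)*(c)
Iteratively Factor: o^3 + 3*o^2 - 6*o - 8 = (o + 1)*(o^2 + 2*o - 8) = (o - 2)*(o + 1)*(o + 4)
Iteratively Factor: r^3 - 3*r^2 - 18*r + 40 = (r - 5)*(r^2 + 2*r - 8) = (r - 5)*(r - 2)*(r + 4)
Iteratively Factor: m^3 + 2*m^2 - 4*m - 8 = (m + 2)*(m^2 - 4) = (m - 2)*(m + 2)*(m + 2)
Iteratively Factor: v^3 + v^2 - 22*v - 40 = (v + 2)*(v^2 - v - 20) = (v - 5)*(v + 2)*(v + 4)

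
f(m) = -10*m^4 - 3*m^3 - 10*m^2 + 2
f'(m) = -40*m^3 - 9*m^2 - 20*m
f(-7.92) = -38480.90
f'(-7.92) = 19465.59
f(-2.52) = -416.77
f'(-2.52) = 633.37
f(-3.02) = -838.39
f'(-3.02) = 1080.06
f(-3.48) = -1459.29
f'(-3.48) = 1646.37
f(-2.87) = -687.91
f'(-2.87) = 928.86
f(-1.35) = -42.06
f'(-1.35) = 109.01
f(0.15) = 1.76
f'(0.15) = -3.34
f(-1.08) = -19.49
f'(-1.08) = 61.49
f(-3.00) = -817.00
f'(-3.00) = 1059.00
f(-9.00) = -64231.00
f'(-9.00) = 28611.00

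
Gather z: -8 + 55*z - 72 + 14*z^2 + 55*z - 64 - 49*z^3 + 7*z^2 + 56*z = -49*z^3 + 21*z^2 + 166*z - 144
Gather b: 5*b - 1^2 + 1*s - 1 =5*b + s - 2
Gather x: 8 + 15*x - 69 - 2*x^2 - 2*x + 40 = -2*x^2 + 13*x - 21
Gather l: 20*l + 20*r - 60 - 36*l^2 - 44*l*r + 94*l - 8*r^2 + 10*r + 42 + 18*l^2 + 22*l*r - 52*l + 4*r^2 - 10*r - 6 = -18*l^2 + l*(62 - 22*r) - 4*r^2 + 20*r - 24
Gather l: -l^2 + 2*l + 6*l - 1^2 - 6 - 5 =-l^2 + 8*l - 12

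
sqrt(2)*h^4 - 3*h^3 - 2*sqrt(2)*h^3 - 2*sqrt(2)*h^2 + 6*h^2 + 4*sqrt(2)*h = h*(h - 2)*(h - 2*sqrt(2))*(sqrt(2)*h + 1)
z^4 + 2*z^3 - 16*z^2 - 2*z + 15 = (z - 3)*(z - 1)*(z + 1)*(z + 5)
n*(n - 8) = n^2 - 8*n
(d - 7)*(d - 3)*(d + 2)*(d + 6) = d^4 - 2*d^3 - 47*d^2 + 48*d + 252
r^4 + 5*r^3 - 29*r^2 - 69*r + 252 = (r - 3)^2*(r + 4)*(r + 7)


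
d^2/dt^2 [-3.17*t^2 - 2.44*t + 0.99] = -6.34000000000000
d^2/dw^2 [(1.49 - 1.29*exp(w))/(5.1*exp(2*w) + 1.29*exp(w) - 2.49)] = (-33.5529*exp(4*w) + 163.50651*exp(3*w) - 68.88213*exp(2*w) + 74.02194*exp(w) - 3.2121)*exp(w)/(132.651*exp(6*w) + 100.6587*exp(5*w) - 168.83397*exp(4*w) - 96.143571*exp(3*w) + 82.430703*exp(2*w) + 23.994387*exp(w) - 15.438249)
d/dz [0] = 0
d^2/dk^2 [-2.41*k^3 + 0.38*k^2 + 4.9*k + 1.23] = 0.76 - 14.46*k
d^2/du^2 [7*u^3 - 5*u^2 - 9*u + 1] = 42*u - 10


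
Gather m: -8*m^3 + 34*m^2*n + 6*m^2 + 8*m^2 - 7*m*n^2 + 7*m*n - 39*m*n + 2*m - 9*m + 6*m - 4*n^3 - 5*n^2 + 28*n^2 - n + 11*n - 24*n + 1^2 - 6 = -8*m^3 + m^2*(34*n + 14) + m*(-7*n^2 - 32*n - 1) - 4*n^3 + 23*n^2 - 14*n - 5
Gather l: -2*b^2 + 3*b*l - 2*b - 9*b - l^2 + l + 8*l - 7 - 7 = -2*b^2 - 11*b - l^2 + l*(3*b + 9) - 14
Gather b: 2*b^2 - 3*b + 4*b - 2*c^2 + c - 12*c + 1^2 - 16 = 2*b^2 + b - 2*c^2 - 11*c - 15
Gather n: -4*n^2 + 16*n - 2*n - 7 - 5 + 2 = -4*n^2 + 14*n - 10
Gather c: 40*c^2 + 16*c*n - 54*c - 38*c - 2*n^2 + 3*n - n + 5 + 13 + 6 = 40*c^2 + c*(16*n - 92) - 2*n^2 + 2*n + 24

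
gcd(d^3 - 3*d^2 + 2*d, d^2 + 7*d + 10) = 1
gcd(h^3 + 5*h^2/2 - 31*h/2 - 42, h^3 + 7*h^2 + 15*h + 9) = h + 3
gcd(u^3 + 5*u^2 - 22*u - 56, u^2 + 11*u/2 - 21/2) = u + 7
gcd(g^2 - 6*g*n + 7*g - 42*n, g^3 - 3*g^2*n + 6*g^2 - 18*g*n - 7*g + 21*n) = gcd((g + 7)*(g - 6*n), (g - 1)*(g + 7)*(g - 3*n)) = g + 7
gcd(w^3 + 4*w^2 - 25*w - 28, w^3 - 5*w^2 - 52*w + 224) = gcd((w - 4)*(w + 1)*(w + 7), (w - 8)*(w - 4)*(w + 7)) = w^2 + 3*w - 28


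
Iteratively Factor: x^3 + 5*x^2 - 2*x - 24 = (x + 4)*(x^2 + x - 6) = (x - 2)*(x + 4)*(x + 3)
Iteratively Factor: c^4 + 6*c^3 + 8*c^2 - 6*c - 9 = (c + 1)*(c^3 + 5*c^2 + 3*c - 9) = (c - 1)*(c + 1)*(c^2 + 6*c + 9) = (c - 1)*(c + 1)*(c + 3)*(c + 3)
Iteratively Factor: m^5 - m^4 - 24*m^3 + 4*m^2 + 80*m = (m - 2)*(m^4 + m^3 - 22*m^2 - 40*m) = (m - 5)*(m - 2)*(m^3 + 6*m^2 + 8*m) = (m - 5)*(m - 2)*(m + 4)*(m^2 + 2*m) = (m - 5)*(m - 2)*(m + 2)*(m + 4)*(m)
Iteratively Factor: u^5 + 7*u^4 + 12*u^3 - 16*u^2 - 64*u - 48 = (u + 3)*(u^4 + 4*u^3 - 16*u - 16) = (u - 2)*(u + 3)*(u^3 + 6*u^2 + 12*u + 8) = (u - 2)*(u + 2)*(u + 3)*(u^2 + 4*u + 4) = (u - 2)*(u + 2)^2*(u + 3)*(u + 2)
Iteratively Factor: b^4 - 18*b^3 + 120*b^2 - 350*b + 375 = (b - 5)*(b^3 - 13*b^2 + 55*b - 75) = (b - 5)^2*(b^2 - 8*b + 15) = (b - 5)^3*(b - 3)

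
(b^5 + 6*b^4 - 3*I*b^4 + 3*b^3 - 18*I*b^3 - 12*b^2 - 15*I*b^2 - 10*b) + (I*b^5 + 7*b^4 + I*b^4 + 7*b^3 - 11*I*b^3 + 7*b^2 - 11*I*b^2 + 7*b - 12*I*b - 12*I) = b^5 + I*b^5 + 13*b^4 - 2*I*b^4 + 10*b^3 - 29*I*b^3 - 5*b^2 - 26*I*b^2 - 3*b - 12*I*b - 12*I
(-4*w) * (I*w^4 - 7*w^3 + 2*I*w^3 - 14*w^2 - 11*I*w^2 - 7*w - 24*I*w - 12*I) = -4*I*w^5 + 28*w^4 - 8*I*w^4 + 56*w^3 + 44*I*w^3 + 28*w^2 + 96*I*w^2 + 48*I*w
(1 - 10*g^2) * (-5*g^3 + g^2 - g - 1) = 50*g^5 - 10*g^4 + 5*g^3 + 11*g^2 - g - 1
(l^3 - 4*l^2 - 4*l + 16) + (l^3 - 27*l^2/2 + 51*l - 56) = 2*l^3 - 35*l^2/2 + 47*l - 40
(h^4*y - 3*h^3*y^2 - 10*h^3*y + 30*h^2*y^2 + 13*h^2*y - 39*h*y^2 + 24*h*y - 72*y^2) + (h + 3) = h^4*y - 3*h^3*y^2 - 10*h^3*y + 30*h^2*y^2 + 13*h^2*y - 39*h*y^2 + 24*h*y + h - 72*y^2 + 3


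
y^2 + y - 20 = (y - 4)*(y + 5)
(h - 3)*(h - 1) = h^2 - 4*h + 3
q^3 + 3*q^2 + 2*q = q*(q + 1)*(q + 2)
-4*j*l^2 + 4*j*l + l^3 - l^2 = l*(-4*j + l)*(l - 1)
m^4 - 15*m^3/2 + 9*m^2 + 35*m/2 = m*(m - 5)*(m - 7/2)*(m + 1)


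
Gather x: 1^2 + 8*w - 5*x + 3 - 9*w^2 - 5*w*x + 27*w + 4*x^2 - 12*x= -9*w^2 + 35*w + 4*x^2 + x*(-5*w - 17) + 4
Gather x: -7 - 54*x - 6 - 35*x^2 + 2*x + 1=-35*x^2 - 52*x - 12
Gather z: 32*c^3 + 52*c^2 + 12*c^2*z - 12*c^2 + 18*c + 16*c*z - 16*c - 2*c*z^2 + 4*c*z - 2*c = 32*c^3 + 40*c^2 - 2*c*z^2 + z*(12*c^2 + 20*c)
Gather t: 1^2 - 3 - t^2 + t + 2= -t^2 + t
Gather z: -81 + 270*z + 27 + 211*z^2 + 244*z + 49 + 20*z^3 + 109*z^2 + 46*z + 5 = 20*z^3 + 320*z^2 + 560*z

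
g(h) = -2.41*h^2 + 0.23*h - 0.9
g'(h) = 0.23 - 4.82*h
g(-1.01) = -3.59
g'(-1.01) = 5.10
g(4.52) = -49.10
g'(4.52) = -21.56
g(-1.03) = -3.69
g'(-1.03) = 5.19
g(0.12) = -0.91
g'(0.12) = -0.35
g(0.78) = -2.19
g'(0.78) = -3.53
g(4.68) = -52.61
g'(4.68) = -22.33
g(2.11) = -11.14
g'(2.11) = -9.94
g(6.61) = -104.68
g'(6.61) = -31.63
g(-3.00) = -23.28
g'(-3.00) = 14.69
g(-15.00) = -546.60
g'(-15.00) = 72.53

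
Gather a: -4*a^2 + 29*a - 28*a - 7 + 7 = -4*a^2 + a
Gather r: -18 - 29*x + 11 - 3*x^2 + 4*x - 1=-3*x^2 - 25*x - 8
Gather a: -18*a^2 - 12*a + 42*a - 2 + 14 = -18*a^2 + 30*a + 12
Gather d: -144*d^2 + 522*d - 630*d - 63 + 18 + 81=-144*d^2 - 108*d + 36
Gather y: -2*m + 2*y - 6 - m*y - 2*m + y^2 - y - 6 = -4*m + y^2 + y*(1 - m) - 12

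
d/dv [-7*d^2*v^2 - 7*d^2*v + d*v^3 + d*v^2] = d*(-14*d*v - 7*d + 3*v^2 + 2*v)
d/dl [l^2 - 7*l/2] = 2*l - 7/2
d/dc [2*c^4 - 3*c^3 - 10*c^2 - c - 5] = 8*c^3 - 9*c^2 - 20*c - 1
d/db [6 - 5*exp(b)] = -5*exp(b)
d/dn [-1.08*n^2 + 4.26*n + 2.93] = 4.26 - 2.16*n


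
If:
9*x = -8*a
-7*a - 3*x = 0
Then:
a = 0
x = 0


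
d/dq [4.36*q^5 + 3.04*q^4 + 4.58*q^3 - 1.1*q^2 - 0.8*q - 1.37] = 21.8*q^4 + 12.16*q^3 + 13.74*q^2 - 2.2*q - 0.8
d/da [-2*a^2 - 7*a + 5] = -4*a - 7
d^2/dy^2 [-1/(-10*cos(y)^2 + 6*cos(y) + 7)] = 2*(200*sin(y)^4 - 258*sin(y)^2 + 183*cos(y)/2 - 45*cos(3*y)/2 - 48)/(10*sin(y)^2 + 6*cos(y) - 3)^3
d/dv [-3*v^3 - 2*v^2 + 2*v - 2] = -9*v^2 - 4*v + 2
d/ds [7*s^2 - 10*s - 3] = 14*s - 10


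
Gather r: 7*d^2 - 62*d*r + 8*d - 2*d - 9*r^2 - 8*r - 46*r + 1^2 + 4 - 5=7*d^2 + 6*d - 9*r^2 + r*(-62*d - 54)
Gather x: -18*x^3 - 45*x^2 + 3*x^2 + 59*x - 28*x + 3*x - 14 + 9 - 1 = -18*x^3 - 42*x^2 + 34*x - 6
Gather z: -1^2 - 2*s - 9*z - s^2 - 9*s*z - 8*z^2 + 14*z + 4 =-s^2 - 2*s - 8*z^2 + z*(5 - 9*s) + 3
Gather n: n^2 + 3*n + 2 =n^2 + 3*n + 2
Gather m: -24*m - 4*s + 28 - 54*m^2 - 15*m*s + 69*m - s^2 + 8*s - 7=-54*m^2 + m*(45 - 15*s) - s^2 + 4*s + 21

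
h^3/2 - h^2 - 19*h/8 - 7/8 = (h/2 + 1/2)*(h - 7/2)*(h + 1/2)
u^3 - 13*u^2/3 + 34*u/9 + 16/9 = (u - 8/3)*(u - 2)*(u + 1/3)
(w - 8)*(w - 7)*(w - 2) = w^3 - 17*w^2 + 86*w - 112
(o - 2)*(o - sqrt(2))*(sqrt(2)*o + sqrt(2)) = sqrt(2)*o^3 - 2*o^2 - sqrt(2)*o^2 - 2*sqrt(2)*o + 2*o + 4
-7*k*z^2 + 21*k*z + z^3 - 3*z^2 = z*(-7*k + z)*(z - 3)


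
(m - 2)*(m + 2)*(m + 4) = m^3 + 4*m^2 - 4*m - 16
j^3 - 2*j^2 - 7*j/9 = j*(j - 7/3)*(j + 1/3)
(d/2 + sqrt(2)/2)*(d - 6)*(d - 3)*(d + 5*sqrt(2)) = d^4/2 - 9*d^3/2 + 3*sqrt(2)*d^3 - 27*sqrt(2)*d^2 + 14*d^2 - 45*d + 54*sqrt(2)*d + 90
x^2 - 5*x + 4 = (x - 4)*(x - 1)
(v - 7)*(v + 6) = v^2 - v - 42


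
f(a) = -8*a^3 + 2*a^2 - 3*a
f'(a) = -24*a^2 + 4*a - 3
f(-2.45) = 137.00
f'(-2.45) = -156.86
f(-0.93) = 10.95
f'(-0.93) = -27.48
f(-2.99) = 240.70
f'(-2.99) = -229.52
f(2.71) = -152.66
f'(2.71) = -168.42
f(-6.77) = 2594.29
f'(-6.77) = -1130.07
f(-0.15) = 0.52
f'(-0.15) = -4.14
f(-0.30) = 1.30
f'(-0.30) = -6.36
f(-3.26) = 308.20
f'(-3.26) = -271.10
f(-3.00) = 243.00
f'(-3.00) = -231.00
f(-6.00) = 1818.00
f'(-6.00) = -891.00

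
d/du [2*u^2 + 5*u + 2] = 4*u + 5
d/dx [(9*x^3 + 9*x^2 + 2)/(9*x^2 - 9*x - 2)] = 9*(9*x^4 - 18*x^3 - 15*x^2 - 8*x + 2)/(81*x^4 - 162*x^3 + 45*x^2 + 36*x + 4)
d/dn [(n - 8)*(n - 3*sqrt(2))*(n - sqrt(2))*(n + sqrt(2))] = 4*n^3 - 24*n^2 - 9*sqrt(2)*n^2 - 4*n + 48*sqrt(2)*n + 6*sqrt(2) + 16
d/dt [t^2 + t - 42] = 2*t + 1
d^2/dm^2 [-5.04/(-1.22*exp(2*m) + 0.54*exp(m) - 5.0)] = ((2.7216 - 24.5952*exp(m))*(1.22*exp(2*m) - 0.54*exp(m) + 5.0) + 5.04*(2.44*exp(m) - 0.54)*(4.88*exp(m) - 1.08)*exp(m))*exp(m)/(1.22*exp(2*m) - 0.54*exp(m) + 5.0)^3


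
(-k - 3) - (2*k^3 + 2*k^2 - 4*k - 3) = -2*k^3 - 2*k^2 + 3*k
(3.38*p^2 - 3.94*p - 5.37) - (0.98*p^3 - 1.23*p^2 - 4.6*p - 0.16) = -0.98*p^3 + 4.61*p^2 + 0.66*p - 5.21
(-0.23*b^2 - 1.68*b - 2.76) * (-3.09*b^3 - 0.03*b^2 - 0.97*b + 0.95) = 0.7107*b^5 + 5.1981*b^4 + 8.8019*b^3 + 1.4939*b^2 + 1.0812*b - 2.622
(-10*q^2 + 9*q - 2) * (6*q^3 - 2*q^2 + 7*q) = -60*q^5 + 74*q^4 - 100*q^3 + 67*q^2 - 14*q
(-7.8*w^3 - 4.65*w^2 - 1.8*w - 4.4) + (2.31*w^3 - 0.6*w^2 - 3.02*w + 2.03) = -5.49*w^3 - 5.25*w^2 - 4.82*w - 2.37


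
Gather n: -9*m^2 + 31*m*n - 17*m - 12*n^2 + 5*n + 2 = -9*m^2 - 17*m - 12*n^2 + n*(31*m + 5) + 2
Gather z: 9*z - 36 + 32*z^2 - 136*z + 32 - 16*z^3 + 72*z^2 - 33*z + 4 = -16*z^3 + 104*z^2 - 160*z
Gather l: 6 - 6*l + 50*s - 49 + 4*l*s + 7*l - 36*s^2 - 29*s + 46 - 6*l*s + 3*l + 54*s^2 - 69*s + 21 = l*(4 - 2*s) + 18*s^2 - 48*s + 24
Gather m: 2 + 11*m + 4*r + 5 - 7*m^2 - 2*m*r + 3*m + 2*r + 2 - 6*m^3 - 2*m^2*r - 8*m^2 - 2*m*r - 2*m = -6*m^3 + m^2*(-2*r - 15) + m*(12 - 4*r) + 6*r + 9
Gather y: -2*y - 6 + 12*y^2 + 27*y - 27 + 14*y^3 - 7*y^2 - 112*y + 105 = 14*y^3 + 5*y^2 - 87*y + 72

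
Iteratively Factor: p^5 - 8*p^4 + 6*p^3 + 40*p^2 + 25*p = (p - 5)*(p^4 - 3*p^3 - 9*p^2 - 5*p) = p*(p - 5)*(p^3 - 3*p^2 - 9*p - 5) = p*(p - 5)*(p + 1)*(p^2 - 4*p - 5) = p*(p - 5)*(p + 1)^2*(p - 5)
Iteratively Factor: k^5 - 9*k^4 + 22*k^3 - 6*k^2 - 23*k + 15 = (k - 1)*(k^4 - 8*k^3 + 14*k^2 + 8*k - 15) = (k - 1)*(k + 1)*(k^3 - 9*k^2 + 23*k - 15) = (k - 1)^2*(k + 1)*(k^2 - 8*k + 15) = (k - 3)*(k - 1)^2*(k + 1)*(k - 5)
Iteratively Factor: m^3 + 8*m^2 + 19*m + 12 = (m + 3)*(m^2 + 5*m + 4) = (m + 1)*(m + 3)*(m + 4)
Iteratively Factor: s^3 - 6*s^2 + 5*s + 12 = (s - 4)*(s^2 - 2*s - 3) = (s - 4)*(s - 3)*(s + 1)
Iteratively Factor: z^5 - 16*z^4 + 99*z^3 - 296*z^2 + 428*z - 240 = (z - 3)*(z^4 - 13*z^3 + 60*z^2 - 116*z + 80) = (z - 3)*(z - 2)*(z^3 - 11*z^2 + 38*z - 40) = (z - 5)*(z - 3)*(z - 2)*(z^2 - 6*z + 8) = (z - 5)*(z - 4)*(z - 3)*(z - 2)*(z - 2)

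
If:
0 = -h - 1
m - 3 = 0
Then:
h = -1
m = 3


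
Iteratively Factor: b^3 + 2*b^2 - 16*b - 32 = (b - 4)*(b^2 + 6*b + 8) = (b - 4)*(b + 4)*(b + 2)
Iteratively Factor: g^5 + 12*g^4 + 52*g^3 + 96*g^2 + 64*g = (g + 2)*(g^4 + 10*g^3 + 32*g^2 + 32*g) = (g + 2)*(g + 4)*(g^3 + 6*g^2 + 8*g) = g*(g + 2)*(g + 4)*(g^2 + 6*g + 8) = g*(g + 2)*(g + 4)^2*(g + 2)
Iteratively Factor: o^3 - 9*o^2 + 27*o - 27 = (o - 3)*(o^2 - 6*o + 9) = (o - 3)^2*(o - 3)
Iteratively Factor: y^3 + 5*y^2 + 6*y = (y)*(y^2 + 5*y + 6) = y*(y + 2)*(y + 3)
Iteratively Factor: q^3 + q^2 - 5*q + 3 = (q - 1)*(q^2 + 2*q - 3) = (q - 1)^2*(q + 3)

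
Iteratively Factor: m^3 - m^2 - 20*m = (m)*(m^2 - m - 20) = m*(m + 4)*(m - 5)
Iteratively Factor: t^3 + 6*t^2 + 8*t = (t + 2)*(t^2 + 4*t) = t*(t + 2)*(t + 4)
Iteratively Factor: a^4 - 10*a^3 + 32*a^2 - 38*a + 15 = (a - 1)*(a^3 - 9*a^2 + 23*a - 15) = (a - 5)*(a - 1)*(a^2 - 4*a + 3) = (a - 5)*(a - 3)*(a - 1)*(a - 1)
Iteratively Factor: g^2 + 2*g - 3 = (g + 3)*(g - 1)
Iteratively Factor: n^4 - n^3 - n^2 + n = (n - 1)*(n^3 - n) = (n - 1)*(n + 1)*(n^2 - n) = n*(n - 1)*(n + 1)*(n - 1)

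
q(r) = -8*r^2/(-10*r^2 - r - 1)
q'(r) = -8*r^2*(20*r + 1)/(-10*r^2 - r - 1)^2 - 16*r/(-10*r^2 - r - 1)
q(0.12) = 0.09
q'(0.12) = 1.27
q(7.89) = 0.79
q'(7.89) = 0.00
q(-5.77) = 0.81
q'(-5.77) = 0.00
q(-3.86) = 0.82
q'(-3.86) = 0.00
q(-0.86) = 0.79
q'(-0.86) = -0.14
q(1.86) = 0.74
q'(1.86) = 0.04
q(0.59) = 0.55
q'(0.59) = 0.48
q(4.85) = 0.78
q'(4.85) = 0.00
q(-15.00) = 0.81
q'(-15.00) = 0.00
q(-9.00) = 0.81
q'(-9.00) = 0.00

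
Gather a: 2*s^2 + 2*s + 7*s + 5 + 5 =2*s^2 + 9*s + 10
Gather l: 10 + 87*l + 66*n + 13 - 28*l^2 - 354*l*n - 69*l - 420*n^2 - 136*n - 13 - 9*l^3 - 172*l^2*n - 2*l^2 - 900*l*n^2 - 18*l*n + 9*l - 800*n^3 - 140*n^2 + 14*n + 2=-9*l^3 + l^2*(-172*n - 30) + l*(-900*n^2 - 372*n + 27) - 800*n^3 - 560*n^2 - 56*n + 12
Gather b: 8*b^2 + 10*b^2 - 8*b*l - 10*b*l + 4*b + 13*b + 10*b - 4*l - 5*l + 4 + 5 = 18*b^2 + b*(27 - 18*l) - 9*l + 9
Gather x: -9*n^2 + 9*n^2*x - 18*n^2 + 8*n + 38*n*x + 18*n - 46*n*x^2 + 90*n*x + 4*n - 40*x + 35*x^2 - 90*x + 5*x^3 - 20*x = -27*n^2 + 30*n + 5*x^3 + x^2*(35 - 46*n) + x*(9*n^2 + 128*n - 150)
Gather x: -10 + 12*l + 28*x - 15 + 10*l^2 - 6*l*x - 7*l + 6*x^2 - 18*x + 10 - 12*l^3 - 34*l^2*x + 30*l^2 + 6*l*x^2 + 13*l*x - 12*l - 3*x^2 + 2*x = -12*l^3 + 40*l^2 - 7*l + x^2*(6*l + 3) + x*(-34*l^2 + 7*l + 12) - 15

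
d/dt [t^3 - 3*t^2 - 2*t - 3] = 3*t^2 - 6*t - 2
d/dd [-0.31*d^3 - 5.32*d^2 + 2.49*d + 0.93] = -0.93*d^2 - 10.64*d + 2.49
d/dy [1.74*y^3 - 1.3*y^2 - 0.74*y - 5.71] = 5.22*y^2 - 2.6*y - 0.74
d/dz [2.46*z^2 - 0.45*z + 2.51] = 4.92*z - 0.45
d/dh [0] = 0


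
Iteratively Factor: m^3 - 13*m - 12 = (m + 1)*(m^2 - m - 12) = (m + 1)*(m + 3)*(m - 4)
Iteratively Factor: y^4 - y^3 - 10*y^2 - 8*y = (y + 1)*(y^3 - 2*y^2 - 8*y) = (y + 1)*(y + 2)*(y^2 - 4*y) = (y - 4)*(y + 1)*(y + 2)*(y)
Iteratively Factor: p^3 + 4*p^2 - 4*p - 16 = (p - 2)*(p^2 + 6*p + 8) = (p - 2)*(p + 4)*(p + 2)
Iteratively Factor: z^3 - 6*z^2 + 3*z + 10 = (z + 1)*(z^2 - 7*z + 10) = (z - 2)*(z + 1)*(z - 5)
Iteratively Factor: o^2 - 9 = (o - 3)*(o + 3)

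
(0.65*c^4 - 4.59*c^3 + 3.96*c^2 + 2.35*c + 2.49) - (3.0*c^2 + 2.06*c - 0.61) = 0.65*c^4 - 4.59*c^3 + 0.96*c^2 + 0.29*c + 3.1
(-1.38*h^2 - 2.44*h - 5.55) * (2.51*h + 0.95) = -3.4638*h^3 - 7.4354*h^2 - 16.2485*h - 5.2725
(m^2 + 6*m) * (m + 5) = m^3 + 11*m^2 + 30*m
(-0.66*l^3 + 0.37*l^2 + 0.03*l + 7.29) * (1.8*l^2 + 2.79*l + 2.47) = -1.188*l^5 - 1.1754*l^4 - 0.5439*l^3 + 14.1196*l^2 + 20.4132*l + 18.0063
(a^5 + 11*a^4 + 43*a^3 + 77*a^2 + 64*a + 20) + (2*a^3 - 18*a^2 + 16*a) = a^5 + 11*a^4 + 45*a^3 + 59*a^2 + 80*a + 20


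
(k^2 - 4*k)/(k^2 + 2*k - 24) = k/(k + 6)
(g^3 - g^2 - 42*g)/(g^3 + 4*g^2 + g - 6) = g*(g^2 - g - 42)/(g^3 + 4*g^2 + g - 6)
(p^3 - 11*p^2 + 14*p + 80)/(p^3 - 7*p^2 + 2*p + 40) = (p - 8)/(p - 4)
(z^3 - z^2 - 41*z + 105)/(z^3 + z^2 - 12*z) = (z^2 + 2*z - 35)/(z*(z + 4))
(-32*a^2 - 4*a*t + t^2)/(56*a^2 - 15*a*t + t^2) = (4*a + t)/(-7*a + t)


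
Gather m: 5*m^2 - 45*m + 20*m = 5*m^2 - 25*m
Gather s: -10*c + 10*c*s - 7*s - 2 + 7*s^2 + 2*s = -10*c + 7*s^2 + s*(10*c - 5) - 2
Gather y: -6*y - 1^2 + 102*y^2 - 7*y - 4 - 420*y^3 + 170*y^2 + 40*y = -420*y^3 + 272*y^2 + 27*y - 5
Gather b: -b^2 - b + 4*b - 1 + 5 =-b^2 + 3*b + 4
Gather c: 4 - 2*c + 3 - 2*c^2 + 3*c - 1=-2*c^2 + c + 6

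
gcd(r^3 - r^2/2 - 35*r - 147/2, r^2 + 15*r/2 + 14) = r + 7/2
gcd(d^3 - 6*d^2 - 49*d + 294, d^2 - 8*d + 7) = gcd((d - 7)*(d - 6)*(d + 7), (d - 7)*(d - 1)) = d - 7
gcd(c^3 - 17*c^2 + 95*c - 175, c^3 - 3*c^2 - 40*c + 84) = c - 7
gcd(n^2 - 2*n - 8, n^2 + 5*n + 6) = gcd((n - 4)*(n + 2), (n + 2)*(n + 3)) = n + 2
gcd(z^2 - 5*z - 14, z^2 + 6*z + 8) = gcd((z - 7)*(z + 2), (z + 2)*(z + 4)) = z + 2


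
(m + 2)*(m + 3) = m^2 + 5*m + 6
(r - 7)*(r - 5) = r^2 - 12*r + 35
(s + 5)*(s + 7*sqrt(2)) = s^2 + 5*s + 7*sqrt(2)*s + 35*sqrt(2)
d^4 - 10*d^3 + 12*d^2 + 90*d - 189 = (d - 7)*(d - 3)^2*(d + 3)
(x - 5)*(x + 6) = x^2 + x - 30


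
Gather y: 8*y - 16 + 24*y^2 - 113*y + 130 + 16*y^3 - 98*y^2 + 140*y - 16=16*y^3 - 74*y^2 + 35*y + 98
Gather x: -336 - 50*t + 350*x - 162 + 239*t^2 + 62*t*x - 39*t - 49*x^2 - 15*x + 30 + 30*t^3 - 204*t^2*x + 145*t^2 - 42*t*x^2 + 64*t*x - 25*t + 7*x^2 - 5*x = 30*t^3 + 384*t^2 - 114*t + x^2*(-42*t - 42) + x*(-204*t^2 + 126*t + 330) - 468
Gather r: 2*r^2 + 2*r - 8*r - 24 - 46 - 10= 2*r^2 - 6*r - 80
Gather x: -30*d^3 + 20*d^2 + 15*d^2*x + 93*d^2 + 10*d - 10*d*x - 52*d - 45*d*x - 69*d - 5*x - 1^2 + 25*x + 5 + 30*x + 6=-30*d^3 + 113*d^2 - 111*d + x*(15*d^2 - 55*d + 50) + 10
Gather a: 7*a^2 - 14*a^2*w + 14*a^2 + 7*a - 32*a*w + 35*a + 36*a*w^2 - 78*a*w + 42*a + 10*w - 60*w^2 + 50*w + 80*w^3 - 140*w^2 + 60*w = a^2*(21 - 14*w) + a*(36*w^2 - 110*w + 84) + 80*w^3 - 200*w^2 + 120*w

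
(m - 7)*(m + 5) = m^2 - 2*m - 35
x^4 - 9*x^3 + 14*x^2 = x^2*(x - 7)*(x - 2)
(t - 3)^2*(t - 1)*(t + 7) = t^4 - 34*t^2 + 96*t - 63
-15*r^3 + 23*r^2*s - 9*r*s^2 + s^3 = (-5*r + s)*(-3*r + s)*(-r + s)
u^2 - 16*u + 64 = (u - 8)^2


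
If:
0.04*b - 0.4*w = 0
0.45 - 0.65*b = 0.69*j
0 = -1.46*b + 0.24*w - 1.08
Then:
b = -0.75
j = 1.36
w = -0.08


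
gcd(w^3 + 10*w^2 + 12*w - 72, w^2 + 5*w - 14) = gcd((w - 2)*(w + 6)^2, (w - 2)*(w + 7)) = w - 2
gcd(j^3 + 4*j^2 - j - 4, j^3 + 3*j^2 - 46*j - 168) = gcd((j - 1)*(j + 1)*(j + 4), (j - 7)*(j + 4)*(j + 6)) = j + 4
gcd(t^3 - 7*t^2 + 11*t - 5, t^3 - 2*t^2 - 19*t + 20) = t^2 - 6*t + 5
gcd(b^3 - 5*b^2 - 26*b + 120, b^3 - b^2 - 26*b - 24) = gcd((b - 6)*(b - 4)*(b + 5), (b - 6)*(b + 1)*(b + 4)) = b - 6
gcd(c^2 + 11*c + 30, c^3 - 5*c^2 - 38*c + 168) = c + 6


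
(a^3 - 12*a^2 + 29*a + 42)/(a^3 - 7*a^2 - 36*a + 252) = (a + 1)/(a + 6)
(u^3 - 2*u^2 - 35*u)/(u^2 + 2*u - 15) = u*(u - 7)/(u - 3)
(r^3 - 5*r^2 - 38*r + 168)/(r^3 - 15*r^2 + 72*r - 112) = (r + 6)/(r - 4)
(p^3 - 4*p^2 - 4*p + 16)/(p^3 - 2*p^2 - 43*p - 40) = (-p^3 + 4*p^2 + 4*p - 16)/(-p^3 + 2*p^2 + 43*p + 40)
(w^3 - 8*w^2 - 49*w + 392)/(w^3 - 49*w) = (w - 8)/w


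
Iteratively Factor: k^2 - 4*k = (k - 4)*(k)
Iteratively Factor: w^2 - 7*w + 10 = (w - 5)*(w - 2)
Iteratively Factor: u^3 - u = (u)*(u^2 - 1) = u*(u - 1)*(u + 1)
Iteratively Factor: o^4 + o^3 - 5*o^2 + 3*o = (o)*(o^3 + o^2 - 5*o + 3) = o*(o - 1)*(o^2 + 2*o - 3) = o*(o - 1)^2*(o + 3)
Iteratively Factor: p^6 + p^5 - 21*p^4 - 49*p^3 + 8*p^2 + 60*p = (p + 2)*(p^5 - p^4 - 19*p^3 - 11*p^2 + 30*p) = p*(p + 2)*(p^4 - p^3 - 19*p^2 - 11*p + 30) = p*(p - 1)*(p + 2)*(p^3 - 19*p - 30) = p*(p - 5)*(p - 1)*(p + 2)*(p^2 + 5*p + 6) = p*(p - 5)*(p - 1)*(p + 2)^2*(p + 3)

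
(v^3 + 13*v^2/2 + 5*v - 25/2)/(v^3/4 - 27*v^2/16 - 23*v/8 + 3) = 8*(2*v^3 + 13*v^2 + 10*v - 25)/(4*v^3 - 27*v^2 - 46*v + 48)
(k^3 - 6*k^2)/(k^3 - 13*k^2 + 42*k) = k/(k - 7)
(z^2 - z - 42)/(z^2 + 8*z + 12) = (z - 7)/(z + 2)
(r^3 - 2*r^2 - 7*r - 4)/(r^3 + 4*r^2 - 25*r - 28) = (r + 1)/(r + 7)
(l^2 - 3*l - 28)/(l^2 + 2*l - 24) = (l^2 - 3*l - 28)/(l^2 + 2*l - 24)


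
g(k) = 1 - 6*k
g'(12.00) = -6.00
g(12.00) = -71.00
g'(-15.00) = -6.00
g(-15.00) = 91.00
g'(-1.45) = -6.00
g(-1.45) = 9.70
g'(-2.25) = -6.00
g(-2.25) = 14.50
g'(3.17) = -6.00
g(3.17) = -18.02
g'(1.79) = -6.00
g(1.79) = -9.74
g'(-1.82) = -6.00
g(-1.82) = 11.92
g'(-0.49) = -6.00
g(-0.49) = 3.94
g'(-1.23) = -6.00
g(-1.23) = 8.38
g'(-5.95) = -6.00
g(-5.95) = 36.70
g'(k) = -6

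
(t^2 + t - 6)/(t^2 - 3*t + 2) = (t + 3)/(t - 1)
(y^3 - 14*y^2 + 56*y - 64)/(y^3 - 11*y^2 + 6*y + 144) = (y^2 - 6*y + 8)/(y^2 - 3*y - 18)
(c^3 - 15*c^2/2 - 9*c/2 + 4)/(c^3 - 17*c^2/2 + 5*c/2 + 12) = (2*c - 1)/(2*c - 3)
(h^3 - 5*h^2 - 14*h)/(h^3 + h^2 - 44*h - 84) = h/(h + 6)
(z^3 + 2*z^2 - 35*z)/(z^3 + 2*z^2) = (z^2 + 2*z - 35)/(z*(z + 2))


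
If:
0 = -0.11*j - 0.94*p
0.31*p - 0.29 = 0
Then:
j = -7.99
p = 0.94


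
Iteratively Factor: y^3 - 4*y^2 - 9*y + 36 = (y - 3)*(y^2 - y - 12) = (y - 3)*(y + 3)*(y - 4)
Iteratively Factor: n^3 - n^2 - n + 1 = (n - 1)*(n^2 - 1) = (n - 1)*(n + 1)*(n - 1)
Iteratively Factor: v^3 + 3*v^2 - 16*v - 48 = (v - 4)*(v^2 + 7*v + 12) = (v - 4)*(v + 3)*(v + 4)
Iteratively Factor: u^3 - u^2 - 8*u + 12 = (u + 3)*(u^2 - 4*u + 4) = (u - 2)*(u + 3)*(u - 2)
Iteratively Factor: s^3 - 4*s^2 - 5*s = (s)*(s^2 - 4*s - 5) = s*(s - 5)*(s + 1)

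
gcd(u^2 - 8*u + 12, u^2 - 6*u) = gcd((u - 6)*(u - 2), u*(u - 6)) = u - 6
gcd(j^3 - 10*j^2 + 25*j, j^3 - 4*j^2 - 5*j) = j^2 - 5*j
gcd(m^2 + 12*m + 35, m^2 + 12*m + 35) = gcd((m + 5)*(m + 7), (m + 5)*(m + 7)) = m^2 + 12*m + 35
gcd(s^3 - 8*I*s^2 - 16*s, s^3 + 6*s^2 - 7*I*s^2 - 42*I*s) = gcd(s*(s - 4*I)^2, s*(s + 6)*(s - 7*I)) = s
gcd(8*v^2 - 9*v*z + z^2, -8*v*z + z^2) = -8*v + z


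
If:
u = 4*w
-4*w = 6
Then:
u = -6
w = -3/2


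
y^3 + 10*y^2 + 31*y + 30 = (y + 2)*(y + 3)*(y + 5)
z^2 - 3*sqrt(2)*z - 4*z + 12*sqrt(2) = (z - 4)*(z - 3*sqrt(2))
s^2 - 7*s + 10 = (s - 5)*(s - 2)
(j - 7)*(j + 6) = j^2 - j - 42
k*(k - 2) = k^2 - 2*k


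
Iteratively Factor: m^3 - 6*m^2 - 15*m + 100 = (m - 5)*(m^2 - m - 20) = (m - 5)*(m + 4)*(m - 5)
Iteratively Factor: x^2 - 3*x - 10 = (x + 2)*(x - 5)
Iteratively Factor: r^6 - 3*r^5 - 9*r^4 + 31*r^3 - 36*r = (r)*(r^5 - 3*r^4 - 9*r^3 + 31*r^2 - 36) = r*(r - 2)*(r^4 - r^3 - 11*r^2 + 9*r + 18) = r*(r - 2)*(r + 1)*(r^3 - 2*r^2 - 9*r + 18) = r*(r - 2)*(r + 1)*(r + 3)*(r^2 - 5*r + 6) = r*(r - 2)^2*(r + 1)*(r + 3)*(r - 3)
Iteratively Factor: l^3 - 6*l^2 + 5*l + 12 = (l + 1)*(l^2 - 7*l + 12) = (l - 3)*(l + 1)*(l - 4)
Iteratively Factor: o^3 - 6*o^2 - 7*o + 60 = (o - 5)*(o^2 - o - 12) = (o - 5)*(o + 3)*(o - 4)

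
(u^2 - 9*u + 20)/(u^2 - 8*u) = (u^2 - 9*u + 20)/(u*(u - 8))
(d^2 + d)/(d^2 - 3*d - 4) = d/(d - 4)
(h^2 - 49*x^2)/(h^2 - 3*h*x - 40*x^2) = (-h^2 + 49*x^2)/(-h^2 + 3*h*x + 40*x^2)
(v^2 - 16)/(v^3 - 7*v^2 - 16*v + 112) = 1/(v - 7)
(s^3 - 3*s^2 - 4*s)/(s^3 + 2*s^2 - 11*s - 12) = s*(s - 4)/(s^2 + s - 12)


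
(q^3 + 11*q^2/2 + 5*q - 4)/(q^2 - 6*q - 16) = (q^2 + 7*q/2 - 2)/(q - 8)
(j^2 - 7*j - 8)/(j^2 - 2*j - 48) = (j + 1)/(j + 6)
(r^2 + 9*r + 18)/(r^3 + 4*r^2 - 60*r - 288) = (r + 3)/(r^2 - 2*r - 48)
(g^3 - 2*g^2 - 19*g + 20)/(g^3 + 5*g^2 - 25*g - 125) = (g^2 + 3*g - 4)/(g^2 + 10*g + 25)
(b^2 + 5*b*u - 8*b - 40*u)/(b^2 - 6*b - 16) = (b + 5*u)/(b + 2)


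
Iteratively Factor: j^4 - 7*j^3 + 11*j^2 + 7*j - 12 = (j - 3)*(j^3 - 4*j^2 - j + 4) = (j - 4)*(j - 3)*(j^2 - 1) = (j - 4)*(j - 3)*(j + 1)*(j - 1)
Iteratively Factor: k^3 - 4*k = (k - 2)*(k^2 + 2*k) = (k - 2)*(k + 2)*(k)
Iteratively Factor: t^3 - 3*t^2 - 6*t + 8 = (t + 2)*(t^2 - 5*t + 4) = (t - 1)*(t + 2)*(t - 4)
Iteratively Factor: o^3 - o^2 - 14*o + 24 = (o - 3)*(o^2 + 2*o - 8) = (o - 3)*(o - 2)*(o + 4)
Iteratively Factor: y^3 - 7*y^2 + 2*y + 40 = (y - 5)*(y^2 - 2*y - 8) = (y - 5)*(y - 4)*(y + 2)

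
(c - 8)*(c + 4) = c^2 - 4*c - 32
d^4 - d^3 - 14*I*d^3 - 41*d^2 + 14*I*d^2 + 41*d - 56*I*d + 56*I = (d - 1)*(d - 8*I)*(d - 7*I)*(d + I)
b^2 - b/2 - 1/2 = (b - 1)*(b + 1/2)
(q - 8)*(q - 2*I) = q^2 - 8*q - 2*I*q + 16*I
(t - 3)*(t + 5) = t^2 + 2*t - 15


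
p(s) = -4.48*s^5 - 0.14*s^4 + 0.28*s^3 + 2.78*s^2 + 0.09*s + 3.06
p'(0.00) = 0.09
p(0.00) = 3.06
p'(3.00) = -1805.19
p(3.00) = -1064.07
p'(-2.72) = -1223.64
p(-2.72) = 677.08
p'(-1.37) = -83.42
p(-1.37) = 28.56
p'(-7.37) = -65858.38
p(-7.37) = 97040.94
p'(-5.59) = -21779.26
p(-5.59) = 24357.09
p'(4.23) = -7175.24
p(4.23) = -6037.53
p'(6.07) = -30469.50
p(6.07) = -36937.98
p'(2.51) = -878.60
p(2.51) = -426.65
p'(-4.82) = -12034.76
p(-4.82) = 11615.32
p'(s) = -22.4*s^4 - 0.56*s^3 + 0.84*s^2 + 5.56*s + 0.09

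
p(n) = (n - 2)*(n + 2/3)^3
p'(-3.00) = -94.37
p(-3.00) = 63.52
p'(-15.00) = -13422.37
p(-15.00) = 50059.96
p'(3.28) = 121.29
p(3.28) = 78.69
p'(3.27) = 120.05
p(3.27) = 77.48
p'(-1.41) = -6.06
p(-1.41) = 1.40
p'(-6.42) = -1026.57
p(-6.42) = 1603.51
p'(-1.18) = -2.65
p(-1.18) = 0.43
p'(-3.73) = -190.06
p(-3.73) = 164.72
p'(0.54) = -4.62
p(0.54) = -2.57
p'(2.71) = 62.79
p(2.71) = 27.34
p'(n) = 3*(n - 2)*(n + 2/3)^2 + (n + 2/3)^3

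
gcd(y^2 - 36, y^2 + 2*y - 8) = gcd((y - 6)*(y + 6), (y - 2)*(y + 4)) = 1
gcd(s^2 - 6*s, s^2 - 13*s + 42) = s - 6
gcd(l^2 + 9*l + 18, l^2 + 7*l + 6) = l + 6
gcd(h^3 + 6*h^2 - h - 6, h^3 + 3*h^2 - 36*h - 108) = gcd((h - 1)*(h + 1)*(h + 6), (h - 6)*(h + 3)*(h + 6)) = h + 6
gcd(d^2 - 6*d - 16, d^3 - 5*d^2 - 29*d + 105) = 1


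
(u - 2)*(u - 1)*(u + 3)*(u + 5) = u^4 + 5*u^3 - 7*u^2 - 29*u + 30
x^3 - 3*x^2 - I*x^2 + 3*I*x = x*(x - 3)*(x - I)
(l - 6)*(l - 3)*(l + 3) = l^3 - 6*l^2 - 9*l + 54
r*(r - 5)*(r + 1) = r^3 - 4*r^2 - 5*r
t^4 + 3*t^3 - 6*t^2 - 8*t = t*(t - 2)*(t + 1)*(t + 4)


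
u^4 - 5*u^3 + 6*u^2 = u^2*(u - 3)*(u - 2)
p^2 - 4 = (p - 2)*(p + 2)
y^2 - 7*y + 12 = (y - 4)*(y - 3)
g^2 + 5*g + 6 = (g + 2)*(g + 3)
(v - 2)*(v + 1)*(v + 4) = v^3 + 3*v^2 - 6*v - 8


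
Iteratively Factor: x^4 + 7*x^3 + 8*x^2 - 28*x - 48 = (x + 2)*(x^3 + 5*x^2 - 2*x - 24) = (x + 2)*(x + 3)*(x^2 + 2*x - 8) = (x + 2)*(x + 3)*(x + 4)*(x - 2)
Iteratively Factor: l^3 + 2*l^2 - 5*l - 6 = (l - 2)*(l^2 + 4*l + 3) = (l - 2)*(l + 3)*(l + 1)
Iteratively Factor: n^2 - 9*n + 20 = (n - 4)*(n - 5)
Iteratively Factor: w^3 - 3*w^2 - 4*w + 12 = (w + 2)*(w^2 - 5*w + 6) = (w - 2)*(w + 2)*(w - 3)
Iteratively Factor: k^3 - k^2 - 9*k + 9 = (k - 3)*(k^2 + 2*k - 3) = (k - 3)*(k - 1)*(k + 3)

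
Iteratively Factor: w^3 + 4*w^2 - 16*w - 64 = (w + 4)*(w^2 - 16) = (w - 4)*(w + 4)*(w + 4)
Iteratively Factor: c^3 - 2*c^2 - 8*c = (c)*(c^2 - 2*c - 8) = c*(c - 4)*(c + 2)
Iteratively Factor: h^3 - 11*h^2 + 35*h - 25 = (h - 1)*(h^2 - 10*h + 25) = (h - 5)*(h - 1)*(h - 5)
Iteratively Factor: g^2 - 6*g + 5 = (g - 1)*(g - 5)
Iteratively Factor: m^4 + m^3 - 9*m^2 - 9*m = (m - 3)*(m^3 + 4*m^2 + 3*m) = (m - 3)*(m + 1)*(m^2 + 3*m) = (m - 3)*(m + 1)*(m + 3)*(m)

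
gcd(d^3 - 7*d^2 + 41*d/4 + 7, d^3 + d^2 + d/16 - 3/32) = d + 1/2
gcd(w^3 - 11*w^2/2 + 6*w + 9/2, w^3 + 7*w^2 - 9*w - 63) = w - 3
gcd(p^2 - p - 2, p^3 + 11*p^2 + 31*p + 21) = p + 1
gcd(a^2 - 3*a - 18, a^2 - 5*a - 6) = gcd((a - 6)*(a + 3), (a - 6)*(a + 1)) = a - 6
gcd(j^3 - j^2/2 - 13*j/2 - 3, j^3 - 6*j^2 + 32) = j + 2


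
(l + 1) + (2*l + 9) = 3*l + 10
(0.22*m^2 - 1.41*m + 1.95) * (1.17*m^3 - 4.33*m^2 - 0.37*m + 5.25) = 0.2574*m^5 - 2.6023*m^4 + 8.3054*m^3 - 6.7668*m^2 - 8.124*m + 10.2375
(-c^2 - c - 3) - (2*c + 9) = -c^2 - 3*c - 12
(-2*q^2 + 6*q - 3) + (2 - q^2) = -3*q^2 + 6*q - 1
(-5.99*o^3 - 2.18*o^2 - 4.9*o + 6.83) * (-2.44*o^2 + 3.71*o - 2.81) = 14.6156*o^5 - 16.9037*o^4 + 20.7001*o^3 - 28.7184*o^2 + 39.1083*o - 19.1923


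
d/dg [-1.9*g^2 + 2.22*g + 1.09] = 2.22 - 3.8*g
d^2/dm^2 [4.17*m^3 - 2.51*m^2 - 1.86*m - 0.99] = 25.02*m - 5.02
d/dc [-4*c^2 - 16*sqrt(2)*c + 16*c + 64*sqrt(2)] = -8*c - 16*sqrt(2) + 16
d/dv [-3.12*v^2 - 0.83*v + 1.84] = -6.24*v - 0.83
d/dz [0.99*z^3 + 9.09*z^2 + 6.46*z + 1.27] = 2.97*z^2 + 18.18*z + 6.46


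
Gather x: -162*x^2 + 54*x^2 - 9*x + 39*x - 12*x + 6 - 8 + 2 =-108*x^2 + 18*x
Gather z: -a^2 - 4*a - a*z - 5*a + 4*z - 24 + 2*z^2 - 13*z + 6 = -a^2 - 9*a + 2*z^2 + z*(-a - 9) - 18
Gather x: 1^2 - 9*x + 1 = 2 - 9*x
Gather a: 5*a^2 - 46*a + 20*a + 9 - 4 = 5*a^2 - 26*a + 5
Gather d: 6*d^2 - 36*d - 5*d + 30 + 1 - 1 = 6*d^2 - 41*d + 30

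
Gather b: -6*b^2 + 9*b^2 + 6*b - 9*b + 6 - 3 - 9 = 3*b^2 - 3*b - 6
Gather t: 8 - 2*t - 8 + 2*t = 0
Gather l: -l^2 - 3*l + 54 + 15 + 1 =-l^2 - 3*l + 70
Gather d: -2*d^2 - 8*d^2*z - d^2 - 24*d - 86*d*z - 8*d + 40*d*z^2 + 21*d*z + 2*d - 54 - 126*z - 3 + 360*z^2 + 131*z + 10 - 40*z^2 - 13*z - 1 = d^2*(-8*z - 3) + d*(40*z^2 - 65*z - 30) + 320*z^2 - 8*z - 48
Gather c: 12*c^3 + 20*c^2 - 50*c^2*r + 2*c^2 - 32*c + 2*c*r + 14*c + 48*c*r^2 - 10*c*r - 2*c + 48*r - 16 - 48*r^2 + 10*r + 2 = 12*c^3 + c^2*(22 - 50*r) + c*(48*r^2 - 8*r - 20) - 48*r^2 + 58*r - 14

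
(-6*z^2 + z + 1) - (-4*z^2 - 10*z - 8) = -2*z^2 + 11*z + 9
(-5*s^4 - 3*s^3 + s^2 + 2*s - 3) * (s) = -5*s^5 - 3*s^4 + s^3 + 2*s^2 - 3*s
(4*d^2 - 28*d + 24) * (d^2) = 4*d^4 - 28*d^3 + 24*d^2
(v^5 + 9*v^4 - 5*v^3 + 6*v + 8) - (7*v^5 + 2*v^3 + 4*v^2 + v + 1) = -6*v^5 + 9*v^4 - 7*v^3 - 4*v^2 + 5*v + 7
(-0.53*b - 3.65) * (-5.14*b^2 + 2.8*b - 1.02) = 2.7242*b^3 + 17.277*b^2 - 9.6794*b + 3.723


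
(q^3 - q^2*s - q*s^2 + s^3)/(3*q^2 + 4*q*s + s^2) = (q^2 - 2*q*s + s^2)/(3*q + s)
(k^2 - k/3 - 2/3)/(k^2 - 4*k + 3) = (k + 2/3)/(k - 3)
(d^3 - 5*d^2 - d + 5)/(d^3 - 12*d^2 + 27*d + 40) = (d - 1)/(d - 8)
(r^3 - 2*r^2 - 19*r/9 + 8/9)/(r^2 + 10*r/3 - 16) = (3*r^2 + 2*r - 1)/(3*(r + 6))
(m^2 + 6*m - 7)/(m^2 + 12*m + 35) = (m - 1)/(m + 5)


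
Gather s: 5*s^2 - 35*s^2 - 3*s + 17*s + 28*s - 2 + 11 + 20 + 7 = -30*s^2 + 42*s + 36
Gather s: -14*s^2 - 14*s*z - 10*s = -14*s^2 + s*(-14*z - 10)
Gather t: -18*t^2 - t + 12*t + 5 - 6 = -18*t^2 + 11*t - 1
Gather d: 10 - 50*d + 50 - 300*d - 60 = -350*d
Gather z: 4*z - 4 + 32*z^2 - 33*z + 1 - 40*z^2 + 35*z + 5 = -8*z^2 + 6*z + 2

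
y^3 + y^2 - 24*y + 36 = (y - 3)*(y - 2)*(y + 6)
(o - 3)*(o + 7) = o^2 + 4*o - 21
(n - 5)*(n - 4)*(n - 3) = n^3 - 12*n^2 + 47*n - 60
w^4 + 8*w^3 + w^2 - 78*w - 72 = (w - 3)*(w + 1)*(w + 4)*(w + 6)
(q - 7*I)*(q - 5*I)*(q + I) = q^3 - 11*I*q^2 - 23*q - 35*I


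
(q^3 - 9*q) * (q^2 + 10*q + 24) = q^5 + 10*q^4 + 15*q^3 - 90*q^2 - 216*q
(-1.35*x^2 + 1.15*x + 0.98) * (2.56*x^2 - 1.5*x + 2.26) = -3.456*x^4 + 4.969*x^3 - 2.2672*x^2 + 1.129*x + 2.2148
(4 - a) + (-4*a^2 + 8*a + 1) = -4*a^2 + 7*a + 5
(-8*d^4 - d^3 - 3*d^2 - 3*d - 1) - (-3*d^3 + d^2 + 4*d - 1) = -8*d^4 + 2*d^3 - 4*d^2 - 7*d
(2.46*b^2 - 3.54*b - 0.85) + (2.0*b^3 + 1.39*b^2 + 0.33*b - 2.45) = 2.0*b^3 + 3.85*b^2 - 3.21*b - 3.3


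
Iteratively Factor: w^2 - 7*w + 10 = (w - 2)*(w - 5)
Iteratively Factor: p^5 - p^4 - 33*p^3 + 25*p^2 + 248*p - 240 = (p + 4)*(p^4 - 5*p^3 - 13*p^2 + 77*p - 60) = (p - 3)*(p + 4)*(p^3 - 2*p^2 - 19*p + 20) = (p - 5)*(p - 3)*(p + 4)*(p^2 + 3*p - 4) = (p - 5)*(p - 3)*(p - 1)*(p + 4)*(p + 4)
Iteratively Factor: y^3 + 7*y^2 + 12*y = (y + 3)*(y^2 + 4*y) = (y + 3)*(y + 4)*(y)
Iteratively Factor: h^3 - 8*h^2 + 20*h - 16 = (h - 2)*(h^2 - 6*h + 8) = (h - 2)^2*(h - 4)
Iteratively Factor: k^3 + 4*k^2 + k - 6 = (k + 2)*(k^2 + 2*k - 3) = (k - 1)*(k + 2)*(k + 3)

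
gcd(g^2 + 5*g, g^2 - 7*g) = g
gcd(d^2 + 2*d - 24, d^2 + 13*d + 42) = d + 6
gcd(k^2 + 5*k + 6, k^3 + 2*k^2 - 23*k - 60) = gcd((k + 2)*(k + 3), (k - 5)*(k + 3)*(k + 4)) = k + 3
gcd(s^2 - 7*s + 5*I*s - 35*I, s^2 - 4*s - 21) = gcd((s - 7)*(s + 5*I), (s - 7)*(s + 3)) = s - 7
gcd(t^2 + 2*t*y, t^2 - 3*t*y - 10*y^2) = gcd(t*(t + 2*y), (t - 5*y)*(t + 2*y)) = t + 2*y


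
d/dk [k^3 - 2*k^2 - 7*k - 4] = 3*k^2 - 4*k - 7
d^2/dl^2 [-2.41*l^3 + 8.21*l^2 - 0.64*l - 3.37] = 16.42 - 14.46*l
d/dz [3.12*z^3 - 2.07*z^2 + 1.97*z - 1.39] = 9.36*z^2 - 4.14*z + 1.97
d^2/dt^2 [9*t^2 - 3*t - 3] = 18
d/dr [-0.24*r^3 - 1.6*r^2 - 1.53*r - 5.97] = -0.72*r^2 - 3.2*r - 1.53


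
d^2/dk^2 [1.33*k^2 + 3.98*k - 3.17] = 2.66000000000000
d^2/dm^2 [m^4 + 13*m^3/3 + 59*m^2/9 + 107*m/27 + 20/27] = 12*m^2 + 26*m + 118/9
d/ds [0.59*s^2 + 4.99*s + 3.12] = 1.18*s + 4.99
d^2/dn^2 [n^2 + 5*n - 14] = 2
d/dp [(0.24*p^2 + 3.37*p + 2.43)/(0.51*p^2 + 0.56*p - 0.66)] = (-1.5843*p^2 - 2.7954*p - 3.585)/(0.2601*p^4 + 0.5712*p^3 - 0.3596*p^2 - 0.7392*p + 0.4356)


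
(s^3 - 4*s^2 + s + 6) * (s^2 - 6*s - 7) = s^5 - 10*s^4 + 18*s^3 + 28*s^2 - 43*s - 42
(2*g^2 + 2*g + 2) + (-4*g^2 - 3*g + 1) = -2*g^2 - g + 3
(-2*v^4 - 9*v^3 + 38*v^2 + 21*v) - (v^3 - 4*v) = -2*v^4 - 10*v^3 + 38*v^2 + 25*v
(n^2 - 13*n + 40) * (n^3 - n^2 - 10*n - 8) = n^5 - 14*n^4 + 43*n^3 + 82*n^2 - 296*n - 320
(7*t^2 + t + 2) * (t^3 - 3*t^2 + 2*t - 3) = 7*t^5 - 20*t^4 + 13*t^3 - 25*t^2 + t - 6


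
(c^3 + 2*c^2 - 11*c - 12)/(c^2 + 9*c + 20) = (c^2 - 2*c - 3)/(c + 5)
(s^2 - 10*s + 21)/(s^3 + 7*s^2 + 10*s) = (s^2 - 10*s + 21)/(s*(s^2 + 7*s + 10))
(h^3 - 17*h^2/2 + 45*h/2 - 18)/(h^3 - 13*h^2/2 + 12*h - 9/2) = (2*h^2 - 11*h + 12)/(2*h^2 - 7*h + 3)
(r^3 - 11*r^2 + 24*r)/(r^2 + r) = (r^2 - 11*r + 24)/(r + 1)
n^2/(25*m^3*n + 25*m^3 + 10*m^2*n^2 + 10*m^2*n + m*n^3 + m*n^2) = n^2/(m*(25*m^2*n + 25*m^2 + 10*m*n^2 + 10*m*n + n^3 + n^2))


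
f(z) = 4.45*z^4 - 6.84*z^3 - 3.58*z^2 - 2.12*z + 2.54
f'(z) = 17.8*z^3 - 20.52*z^2 - 7.16*z - 2.12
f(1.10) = -6.71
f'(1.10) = -11.13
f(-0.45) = 3.57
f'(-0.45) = -4.68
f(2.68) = 69.04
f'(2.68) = 173.94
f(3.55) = 350.65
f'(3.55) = 510.21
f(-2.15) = 153.61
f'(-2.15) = -258.48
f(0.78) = -2.89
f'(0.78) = -11.74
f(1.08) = -6.49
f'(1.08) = -11.36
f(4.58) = 1218.64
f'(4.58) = 1244.73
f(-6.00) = 7131.02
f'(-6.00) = -4542.68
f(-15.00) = 247595.09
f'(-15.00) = -64586.72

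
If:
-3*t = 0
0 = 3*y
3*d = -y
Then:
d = 0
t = 0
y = 0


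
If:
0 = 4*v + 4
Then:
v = -1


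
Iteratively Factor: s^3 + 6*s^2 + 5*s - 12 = (s + 4)*(s^2 + 2*s - 3) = (s + 3)*(s + 4)*(s - 1)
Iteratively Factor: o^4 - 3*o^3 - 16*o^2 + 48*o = (o - 3)*(o^3 - 16*o) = (o - 3)*(o + 4)*(o^2 - 4*o) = o*(o - 3)*(o + 4)*(o - 4)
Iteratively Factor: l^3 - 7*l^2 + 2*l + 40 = (l + 2)*(l^2 - 9*l + 20) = (l - 5)*(l + 2)*(l - 4)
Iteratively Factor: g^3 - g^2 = (g)*(g^2 - g) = g^2*(g - 1)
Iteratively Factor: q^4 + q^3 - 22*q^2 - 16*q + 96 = (q + 3)*(q^3 - 2*q^2 - 16*q + 32) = (q - 2)*(q + 3)*(q^2 - 16) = (q - 4)*(q - 2)*(q + 3)*(q + 4)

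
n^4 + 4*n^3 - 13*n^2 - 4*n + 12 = (n - 2)*(n - 1)*(n + 1)*(n + 6)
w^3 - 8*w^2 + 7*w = w*(w - 7)*(w - 1)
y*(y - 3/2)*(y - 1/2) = y^3 - 2*y^2 + 3*y/4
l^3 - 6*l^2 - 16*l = l*(l - 8)*(l + 2)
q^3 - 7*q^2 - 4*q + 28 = (q - 7)*(q - 2)*(q + 2)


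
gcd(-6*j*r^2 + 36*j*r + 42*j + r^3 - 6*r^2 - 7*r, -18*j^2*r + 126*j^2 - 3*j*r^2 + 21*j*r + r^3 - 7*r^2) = -6*j*r + 42*j + r^2 - 7*r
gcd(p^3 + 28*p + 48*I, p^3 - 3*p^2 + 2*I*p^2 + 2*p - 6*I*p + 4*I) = p + 2*I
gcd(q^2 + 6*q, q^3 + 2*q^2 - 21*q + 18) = q + 6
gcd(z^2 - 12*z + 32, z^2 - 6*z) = 1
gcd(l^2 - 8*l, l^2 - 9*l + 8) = l - 8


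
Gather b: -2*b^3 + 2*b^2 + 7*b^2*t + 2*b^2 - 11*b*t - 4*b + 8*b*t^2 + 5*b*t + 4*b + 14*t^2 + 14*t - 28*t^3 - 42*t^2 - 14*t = -2*b^3 + b^2*(7*t + 4) + b*(8*t^2 - 6*t) - 28*t^3 - 28*t^2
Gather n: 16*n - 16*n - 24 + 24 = 0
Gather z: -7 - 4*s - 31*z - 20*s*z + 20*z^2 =-4*s + 20*z^2 + z*(-20*s - 31) - 7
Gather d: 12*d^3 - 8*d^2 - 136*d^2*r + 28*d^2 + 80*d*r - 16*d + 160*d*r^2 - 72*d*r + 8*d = 12*d^3 + d^2*(20 - 136*r) + d*(160*r^2 + 8*r - 8)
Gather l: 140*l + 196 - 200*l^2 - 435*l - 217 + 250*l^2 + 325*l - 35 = 50*l^2 + 30*l - 56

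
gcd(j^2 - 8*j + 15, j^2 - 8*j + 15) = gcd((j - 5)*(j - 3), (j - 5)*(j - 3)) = j^2 - 8*j + 15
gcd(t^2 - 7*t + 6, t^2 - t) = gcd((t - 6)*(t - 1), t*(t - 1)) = t - 1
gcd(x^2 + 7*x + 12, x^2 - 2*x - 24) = x + 4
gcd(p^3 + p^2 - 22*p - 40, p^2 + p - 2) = p + 2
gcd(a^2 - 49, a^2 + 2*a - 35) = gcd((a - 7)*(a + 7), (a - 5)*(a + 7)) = a + 7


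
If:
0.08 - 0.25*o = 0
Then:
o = 0.32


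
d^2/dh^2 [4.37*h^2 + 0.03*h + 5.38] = 8.74000000000000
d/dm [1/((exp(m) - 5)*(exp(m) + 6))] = (-2*exp(m) - 1)*exp(m)/(exp(4*m) + 2*exp(3*m) - 59*exp(2*m) - 60*exp(m) + 900)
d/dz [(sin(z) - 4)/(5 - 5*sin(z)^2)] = (sin(z)^2 - 8*sin(z) + 1)/(5*cos(z)^3)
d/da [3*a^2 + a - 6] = 6*a + 1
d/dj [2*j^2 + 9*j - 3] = 4*j + 9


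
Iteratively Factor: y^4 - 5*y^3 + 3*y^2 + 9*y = (y - 3)*(y^3 - 2*y^2 - 3*y) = y*(y - 3)*(y^2 - 2*y - 3) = y*(y - 3)^2*(y + 1)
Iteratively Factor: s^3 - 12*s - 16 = (s + 2)*(s^2 - 2*s - 8) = (s + 2)^2*(s - 4)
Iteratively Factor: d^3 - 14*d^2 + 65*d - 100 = (d - 5)*(d^2 - 9*d + 20) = (d - 5)^2*(d - 4)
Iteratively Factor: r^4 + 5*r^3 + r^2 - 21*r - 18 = (r + 3)*(r^3 + 2*r^2 - 5*r - 6) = (r - 2)*(r + 3)*(r^2 + 4*r + 3) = (r - 2)*(r + 1)*(r + 3)*(r + 3)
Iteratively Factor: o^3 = (o)*(o^2) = o^2*(o)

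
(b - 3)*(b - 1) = b^2 - 4*b + 3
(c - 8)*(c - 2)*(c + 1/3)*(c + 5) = c^4 - 14*c^3/3 - 107*c^2/3 + 206*c/3 + 80/3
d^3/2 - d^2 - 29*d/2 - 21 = (d/2 + 1)*(d - 7)*(d + 3)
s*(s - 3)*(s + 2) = s^3 - s^2 - 6*s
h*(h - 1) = h^2 - h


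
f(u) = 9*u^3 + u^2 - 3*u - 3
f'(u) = 27*u^2 + 2*u - 3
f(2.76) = 185.56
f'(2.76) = 208.20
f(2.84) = 202.70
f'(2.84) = 220.45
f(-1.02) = -8.45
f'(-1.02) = 23.05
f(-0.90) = -6.05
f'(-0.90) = 17.07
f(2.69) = 171.35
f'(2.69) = 197.75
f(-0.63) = -2.96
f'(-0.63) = 6.46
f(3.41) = 355.26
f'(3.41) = 317.78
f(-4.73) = -918.85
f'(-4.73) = 591.61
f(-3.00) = -228.00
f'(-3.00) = 234.00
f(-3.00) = -228.00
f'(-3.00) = 234.00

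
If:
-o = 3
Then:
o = -3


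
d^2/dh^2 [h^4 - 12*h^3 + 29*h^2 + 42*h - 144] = 12*h^2 - 72*h + 58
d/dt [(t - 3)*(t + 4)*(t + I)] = 3*t^2 + 2*t*(1 + I) - 12 + I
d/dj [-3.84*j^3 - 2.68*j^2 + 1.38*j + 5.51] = -11.52*j^2 - 5.36*j + 1.38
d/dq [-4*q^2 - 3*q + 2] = -8*q - 3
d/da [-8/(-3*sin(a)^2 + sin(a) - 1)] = 8*(1 - 6*sin(a))*cos(a)/(3*sin(a)^2 - sin(a) + 1)^2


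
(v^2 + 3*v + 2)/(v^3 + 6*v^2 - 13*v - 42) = (v + 1)/(v^2 + 4*v - 21)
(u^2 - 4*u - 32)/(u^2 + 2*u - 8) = (u - 8)/(u - 2)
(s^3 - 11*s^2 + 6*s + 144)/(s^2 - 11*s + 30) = (s^2 - 5*s - 24)/(s - 5)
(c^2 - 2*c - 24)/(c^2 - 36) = (c + 4)/(c + 6)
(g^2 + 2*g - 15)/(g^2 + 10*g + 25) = (g - 3)/(g + 5)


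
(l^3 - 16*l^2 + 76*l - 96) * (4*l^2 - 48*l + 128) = 4*l^5 - 112*l^4 + 1200*l^3 - 6080*l^2 + 14336*l - 12288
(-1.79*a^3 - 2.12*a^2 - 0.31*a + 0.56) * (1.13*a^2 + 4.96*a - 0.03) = -2.0227*a^5 - 11.274*a^4 - 10.8118*a^3 - 0.8412*a^2 + 2.7869*a - 0.0168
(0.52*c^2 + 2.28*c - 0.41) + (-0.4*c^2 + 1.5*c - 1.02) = 0.12*c^2 + 3.78*c - 1.43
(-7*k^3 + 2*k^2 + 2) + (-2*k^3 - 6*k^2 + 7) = -9*k^3 - 4*k^2 + 9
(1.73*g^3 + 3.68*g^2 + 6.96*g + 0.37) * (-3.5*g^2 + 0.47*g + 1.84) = -6.055*g^5 - 12.0669*g^4 - 19.4472*g^3 + 8.7474*g^2 + 12.9803*g + 0.6808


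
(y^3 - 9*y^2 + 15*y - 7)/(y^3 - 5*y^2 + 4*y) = (y^2 - 8*y + 7)/(y*(y - 4))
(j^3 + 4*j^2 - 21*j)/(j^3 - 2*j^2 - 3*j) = (j + 7)/(j + 1)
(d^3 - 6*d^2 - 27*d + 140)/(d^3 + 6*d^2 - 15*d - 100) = (d - 7)/(d + 5)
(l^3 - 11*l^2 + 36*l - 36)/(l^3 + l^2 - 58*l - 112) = (l^3 - 11*l^2 + 36*l - 36)/(l^3 + l^2 - 58*l - 112)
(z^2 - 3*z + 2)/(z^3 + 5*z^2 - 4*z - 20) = (z - 1)/(z^2 + 7*z + 10)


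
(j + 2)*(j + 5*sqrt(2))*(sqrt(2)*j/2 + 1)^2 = j^4/2 + j^3 + 7*sqrt(2)*j^3/2 + 7*sqrt(2)*j^2 + 11*j^2 + 5*sqrt(2)*j + 22*j + 10*sqrt(2)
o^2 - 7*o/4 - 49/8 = (o - 7/2)*(o + 7/4)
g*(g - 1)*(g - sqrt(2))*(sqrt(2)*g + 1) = sqrt(2)*g^4 - sqrt(2)*g^3 - g^3 - sqrt(2)*g^2 + g^2 + sqrt(2)*g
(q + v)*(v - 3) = q*v - 3*q + v^2 - 3*v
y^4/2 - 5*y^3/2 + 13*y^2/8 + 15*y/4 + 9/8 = (y/2 + 1/4)*(y - 3)^2*(y + 1/2)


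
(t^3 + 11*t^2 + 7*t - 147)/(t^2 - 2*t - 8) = (-t^3 - 11*t^2 - 7*t + 147)/(-t^2 + 2*t + 8)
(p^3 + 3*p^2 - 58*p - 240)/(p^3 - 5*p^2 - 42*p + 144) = (p + 5)/(p - 3)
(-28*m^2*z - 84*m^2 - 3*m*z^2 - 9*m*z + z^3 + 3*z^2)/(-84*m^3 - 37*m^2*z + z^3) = (z + 3)/(3*m + z)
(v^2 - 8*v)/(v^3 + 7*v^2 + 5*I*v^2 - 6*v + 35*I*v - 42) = v*(v - 8)/(v^3 + v^2*(7 + 5*I) + v*(-6 + 35*I) - 42)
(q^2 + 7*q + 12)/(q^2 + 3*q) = (q + 4)/q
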